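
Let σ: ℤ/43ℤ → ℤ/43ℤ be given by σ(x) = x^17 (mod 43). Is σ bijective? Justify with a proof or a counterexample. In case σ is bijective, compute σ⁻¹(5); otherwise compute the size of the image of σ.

Since 43 is prime, the nonzero elements of ℤ/43ℤ form a cyclic group of order 42.
As gcd(17, 42) = 1, raising to the 17th power is a bijection on this group: if a^17 ≡ b^17 then (ab^{−1})^17 = 1, and the only element of order dividing gcd(17, 42) = 1 is 1, so a = b.
With σ(0) = 0 this makes σ injective on all of ℤ/43ℤ, hence bijective (finite equal-size domain and codomain). In particular σ is bijective.
Since σ is bijective, we find the preimage of 5. The inverse of x ↦ x^17 on (ℤ/43ℤ)^× is x ↦ x^5, because 17·5 = 85 = 2·42 + 1 ≡ 1 (mod 42) and x^{42} = 1 for x ≠ 0 (Fermat). So σ⁻¹(5) = 5^5 mod 43.
Repeated squaring mod 43: 5^1 ≡ 5, 5^2 ≡ 5² = 25, 5^4 ≡ 25² = 625 ≡ 23. Since 5 = 4 + 1, 5^5 ≡ 23·5: 23·5 = 115 ≡ 29. So 5^5 ≡ 29 (mod 43).
Hence σ⁻¹(5) = 29.

29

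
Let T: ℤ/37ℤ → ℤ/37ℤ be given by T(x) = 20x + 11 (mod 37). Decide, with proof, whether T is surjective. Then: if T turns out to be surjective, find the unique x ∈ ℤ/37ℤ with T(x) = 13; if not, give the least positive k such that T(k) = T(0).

Recall that T is surjective if every y in the codomain equals T(x) for some x in the domain.
Since gcd(20, 37) = 1, 20 is invertible modulo 37. Euclid's algorithm: 37 = 1·20 + 17, 20 = 1·17 + 3, 17 = 5·3 + 2, 3 = 1·2 + 1; back-substituting gives 1 = 13·20 − 7·37, so 20⁻¹ ≡ 13 (mod 37).
Then y ↦ 13(y − 11) is a two-sided inverse to T, so every y ∈ ℤ/37ℤ has a preimage.
Therefore T is surjective.
Since T is surjective, we find T⁻¹(13): we need 20x ≡ 13 − 11 ≡ 2 (mod 37). Using 20⁻¹ = 13: x ≡ 13·2 = 26, so x = 26.
Check: T(26) = 20·26 + 11 = 531 = 14·37 + 13 ≡ 13 (mod 37).

26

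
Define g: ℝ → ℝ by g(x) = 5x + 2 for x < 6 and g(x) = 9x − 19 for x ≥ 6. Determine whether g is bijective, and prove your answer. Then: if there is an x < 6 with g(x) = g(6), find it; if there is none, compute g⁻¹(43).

62/9

Both pieces are strictly increasing (slopes 5 and 9), so each is injective on its own interval.
The left piece maps (−∞, 6) onto (−∞, 32); the right piece maps [6, ∞) onto [35, ∞).
The images leave a gap (32 has no preimage), so g is not surjective, hence not bijective.
Because the two images are disjoint, no x < 6 has g(x) = g(6), so we compute g⁻¹(43): 43 lies in [35, ∞), so solve 9x − 19 = 43: x = (43 + 19)/9 = 62/9.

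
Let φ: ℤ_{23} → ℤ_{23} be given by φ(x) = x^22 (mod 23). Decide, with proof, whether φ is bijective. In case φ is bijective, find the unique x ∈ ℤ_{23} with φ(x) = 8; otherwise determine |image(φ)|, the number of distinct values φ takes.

φ(1) = 1^22 = 1.
φ(2): Repeated squaring mod 23: 2^1 ≡ 2, 2^2 ≡ 2² = 4, 2^4 ≡ 4² = 16, 2^8 ≡ 16² = 256 ≡ 3, 2^16 ≡ 3² = 9. Since 22 = 16 + 4 + 2, 2^22 ≡ 9·16·4: 9·16 = 144 ≡ 6, then 6·4 = 24 ≡ 1. So 2^22 ≡ 1 (mod 23).
So φ(1) = φ(2) = 1 while 1 ≠ 2, therefore φ is not injective, hence not bijective.
Since φ is not bijective, we determine |image(φ)|. Computing x^22 mod 23 for each x (by repeated squaring, reducing mod 23 at every step), the values φ(0), φ(1), …, φ(22) are: 0, 1, 1, 1, 1, 1, 1, 1, 1, 1, 1, 1, 1, 1, 1, 1, 1, 1, 1, 1, 1, 1, 1.
The distinct values are {0, 1}; there are 2 of them.

2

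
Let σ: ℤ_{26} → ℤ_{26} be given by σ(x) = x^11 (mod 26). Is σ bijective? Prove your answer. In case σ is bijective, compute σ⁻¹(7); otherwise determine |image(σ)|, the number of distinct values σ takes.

15

Computing x^11 mod 26 for each x (by repeated squaring, reducing mod 26 at every step), the values σ(0), σ(1), …, σ(25) are: 0, 1, 20, 9, 10, 21, 24, 15, 18, 3, 4, 19, 12, 13, 14, 7, 22, 23, 8, 11, 2, 5, 16, 17, 6, 25.
Every element of ℤ_{26} appears exactly once in this list, so σ is a bijection, and in particular bijective.
Since σ is bijective, we read off the preimage of 7 from the same table: σ(15) = 7, so σ⁻¹(7) = 15.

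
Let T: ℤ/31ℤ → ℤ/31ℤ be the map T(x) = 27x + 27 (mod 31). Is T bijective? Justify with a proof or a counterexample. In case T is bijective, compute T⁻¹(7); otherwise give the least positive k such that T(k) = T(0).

5

Recall: T is injective when T(a) = T(b) forces a = b.
Suppose T(a) = T(b) in ℤ/31ℤ. Then 27a + 27 ≡ 27b + 27 (mod 31), therefore 27(a − b) ≡ 0 (mod 31).
Since gcd(27, 31) = 1, 27 is invertible modulo 31, therefore a − b ≡ 0 (mod 31), i.e. a = b.
We now compute 27⁻¹ mod 31 explicitly. Euclid's algorithm: 31 = 1·27 + 4, 27 = 6·4 + 3, 4 = 1·3 + 1; back-substituting gives 1 = 23·27 − 20·31, so 27⁻¹ ≡ 23 (mod 31).
Then y ↦ 23(y − 27) is a two-sided inverse to T, so every y ∈ ℤ/31ℤ has a preimage.
Thus T is bijective.
Since T is bijective, we find T⁻¹(7): we need 27x ≡ 7 − 27 ≡ 11 (mod 31). Using 27⁻¹ = 23: x ≡ 23·11 = 253 = 8·31 + 5, so x = 5.
Check: T(5) = 27·5 + 27 = 162 = 5·31 + 7 ≡ 7 (mod 31).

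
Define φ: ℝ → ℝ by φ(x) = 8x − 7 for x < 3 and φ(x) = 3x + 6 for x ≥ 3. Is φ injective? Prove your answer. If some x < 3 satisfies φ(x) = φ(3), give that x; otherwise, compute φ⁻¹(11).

11/4

Both pieces are strictly increasing (slopes 8 and 3), so each is injective on its own interval.
The left piece maps (−∞, 3) onto (−∞, 17); the right piece maps [3, ∞) onto [15, ∞).
These images overlap. In particular φ(3) = 15 (right piece), and solving 8x − 7 = 15 on the left piece gives x = 11/4 < 3.
So φ(11/4) = φ(3) with 11/4 ≠ 3, and φ is not injective. This x = 11/4 is the requested value below 3.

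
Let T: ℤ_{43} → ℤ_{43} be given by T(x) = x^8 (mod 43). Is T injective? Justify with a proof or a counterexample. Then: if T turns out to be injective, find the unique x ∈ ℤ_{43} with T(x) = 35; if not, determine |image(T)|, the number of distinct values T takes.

22

T(21): Repeated squaring mod 43: 21^1 ≡ 21, 21^2 ≡ 21² = 441 ≡ 11, 21^4 ≡ 11² = 121 ≡ 35, 21^8 ≡ 35² = 1225 ≡ 21. So 21^8 ≡ 21 (mod 43).
T(22): Repeated squaring mod 43: 22^1 ≡ 22, 22^2 ≡ 22² = 484 ≡ 11, 22^4 ≡ 11² = 121 ≡ 35, 22^8 ≡ 35² = 1225 ≡ 21. So 22^8 ≡ 21 (mod 43).
So T(21) = T(22) = 21 while 21 ≠ 22, therefore T is not injective.
Since T is not injective, we determine |image(T)|. Computing x^8 mod 43 for each x (by repeated squaring, reducing mod 43 at every step), the values T(0), T(1), …, T(42) are: 0, 1, 41, 25, 4, 13, 36, 6, 35, 23, 17, 11, 14, 38, 31, 24, 16, 10, 40, 15, 9, 21, 21, 9, 15, 40, 10, 16, 24, 31, 38, 14, 11, 17, 23, 35, 6, 36, 13, 4, 25, 41, 1.
The distinct values are {0, 1, 4, 6, 9, 10, 11, 13, 14, 15, 16, 17, 21, 23, 24, 25, 31, 35, 36, 38, 40, 41}; there are 22 of them.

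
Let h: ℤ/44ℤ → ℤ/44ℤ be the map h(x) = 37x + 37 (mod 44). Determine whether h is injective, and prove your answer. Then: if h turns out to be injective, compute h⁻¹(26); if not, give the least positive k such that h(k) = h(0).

Suppose h(a) = h(b) in ℤ/44ℤ. Then 37a + 37 ≡ 37b + 37 (mod 44), thus 37(a − b) ≡ 0 (mod 44).
Since gcd(37, 44) = 1, 37 is invertible modulo 44, hence a − b ≡ 0 (mod 44), i.e. a = b.
Therefore h is injective.
We now compute 37⁻¹ mod 44 explicitly. Euclid's algorithm: 44 = 1·37 + 7, 37 = 5·7 + 2, 7 = 3·2 + 1; back-substituting gives 1 = 25·37 − 21·44, so 37⁻¹ ≡ 25 (mod 44).
Since h is injective, we find h⁻¹(26): we need 37x ≡ 26 − 37 ≡ 33 (mod 44). Using 37⁻¹ = 25: x ≡ 25·33 = 825 = 18·44 + 33, so x = 33.
Check: h(33) = 37·33 + 37 = 1258 = 28·44 + 26 ≡ 26 (mod 44).

33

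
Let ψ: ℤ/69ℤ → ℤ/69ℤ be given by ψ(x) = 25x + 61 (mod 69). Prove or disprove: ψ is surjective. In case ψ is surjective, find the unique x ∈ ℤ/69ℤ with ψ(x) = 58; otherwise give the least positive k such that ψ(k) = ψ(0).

Recall that ψ is surjective if every y in the codomain equals ψ(x) for some x in the domain.
Since gcd(25, 69) = 1, 25 is invertible modulo 69. Euclid's algorithm: 69 = 2·25 + 19, 25 = 1·19 + 6, 19 = 3·6 + 1; back-substituting gives 1 = 58·25 − 21·69, so 25⁻¹ ≡ 58 (mod 69).
For any y ∈ ℤ/69ℤ, x = 58(y − 61) mod 69 satisfies ψ(x) = 25·58(y − 61) + 61 ≡ y (since 25·58 ≡ 1 mod 69). So every y has a preimage.
Hence ψ is surjective.
Since ψ is surjective, we find ψ⁻¹(58): we need 25x ≡ 58 − 61 ≡ 66 (mod 69). Using 25⁻¹ = 58: x ≡ 58·66 = 3828 = 55·69 + 33, so x = 33.
Check: ψ(33) = 25·33 + 61 = 886 = 12·69 + 58 ≡ 58 (mod 69).

33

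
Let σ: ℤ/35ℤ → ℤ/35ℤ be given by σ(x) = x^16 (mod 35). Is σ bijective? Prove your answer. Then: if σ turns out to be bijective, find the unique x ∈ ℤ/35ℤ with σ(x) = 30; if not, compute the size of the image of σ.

8

σ(3): Repeated squaring mod 35: 3^1 ≡ 3, 3^2 ≡ 3² = 9, 3^4 ≡ 9² = 81 ≡ 11, 3^8 ≡ 11² = 121 ≡ 16, 3^16 ≡ 16² = 256 ≡ 11. So 3^16 ≡ 11 (mod 35).
σ(4): Repeated squaring mod 35: 4^1 ≡ 4, 4^2 ≡ 4² = 16, 4^4 ≡ 16² = 256 ≡ 11, 4^8 ≡ 11² = 121 ≡ 16, 4^16 ≡ 16² = 256 ≡ 11. So 4^16 ≡ 11 (mod 35).
So σ(3) = σ(4) = 11 while 3 ≠ 4, therefore σ is not injective, hence not bijective.
Since σ is not bijective, we determine |image(σ)|. Computing x^16 mod 35 for each x (by repeated squaring, reducing mod 35 at every step), the values σ(0), σ(1), …, σ(34) are: 0, 1, 16, 11, 11, 30, 1, 21, 1, 16, 25, 11, 16, 1, 21, 15, 16, 11, 11, 16, 15, 21, 1, 16, 11, 25, 16, 1, 21, 1, 30, 11, 11, 16, 1.
The distinct values are {0, 1, 11, 15, 16, 21, 25, 30}; there are 8 of them.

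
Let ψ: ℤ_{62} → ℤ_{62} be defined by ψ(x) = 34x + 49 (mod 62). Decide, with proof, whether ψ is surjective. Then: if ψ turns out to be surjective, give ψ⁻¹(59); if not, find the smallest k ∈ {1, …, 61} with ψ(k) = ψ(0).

Since gcd(34, 62) = 2, we have 34x ≡ 0 (mod 2) for all x, so ψ(x) ≡ 1 (mod 2).
But 0 ≢ 1 (mod 2), so 0 ∈ ℤ_{62} has no preimage. Thus ψ is not surjective.
Since ψ is not surjective, we find the least positive k with ψ(k) = ψ(0): this means 34k ≡ 0 (mod 62), i.e. 62 ∣ 34k. Since gcd(34, 62) = 2, dividing through by 2 this holds exactly when 31 ∣ 17k, and as gcd(17, 31) = 1, exactly when 31 ∣ k.
The smallest positive such k is 31.

31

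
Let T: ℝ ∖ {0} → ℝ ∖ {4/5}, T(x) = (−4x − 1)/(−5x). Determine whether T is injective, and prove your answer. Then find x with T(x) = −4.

Suppose T(x_1) = T(x_2). Cross-multiplying: (−4x_1 − 1)(−5x_2) = (−4x_2 − 1)(−5x_1).
Expanding both sides and cancelling the symmetric terms leaves −5·(x_1 − x_2) = 0. Since −5 ≠ 0, x_1 = x_2. Thus T is injective.
Solving T(x) = −4: cross-multiplying gives −4x − 1 = −4(−5x), which rearranges to −24x = 1, so x = −1/24.

-1/24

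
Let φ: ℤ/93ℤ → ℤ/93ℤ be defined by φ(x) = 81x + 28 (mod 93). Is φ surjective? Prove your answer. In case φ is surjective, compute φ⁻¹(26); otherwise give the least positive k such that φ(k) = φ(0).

31

Since gcd(81, 93) = 3, we have 81x ≡ 0 (mod 3) for all x, so φ(x) ≡ 1 (mod 3).
But 0 ≢ 1 (mod 3), so 0 ∈ ℤ/93ℤ has no preimage. Thus φ is not surjective.
Since φ is not surjective, we find the least positive k with φ(k) = φ(0): this means 81k ≡ 0 (mod 93), i.e. 93 ∣ 81k. Since gcd(81, 93) = 3, dividing through by 3 this holds exactly when 31 ∣ 27k, and as gcd(27, 31) = 1, exactly when 31 ∣ k.
The smallest positive such k is 31.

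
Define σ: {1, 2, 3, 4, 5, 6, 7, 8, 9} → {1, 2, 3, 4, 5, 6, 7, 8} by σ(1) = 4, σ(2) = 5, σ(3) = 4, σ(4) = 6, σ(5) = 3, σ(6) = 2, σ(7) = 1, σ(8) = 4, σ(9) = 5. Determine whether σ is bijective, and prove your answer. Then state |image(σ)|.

6

σ(1) = 4 = σ(3) with 1 ≠ 3, so σ is not injective, hence not bijective.
The image of σ is {1, 2, 3, 4, 5, 6}, which has 6 elements.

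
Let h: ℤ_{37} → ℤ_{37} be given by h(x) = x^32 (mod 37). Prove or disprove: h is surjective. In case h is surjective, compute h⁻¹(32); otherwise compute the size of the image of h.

10

h(1) = 1^32 = 1.
h(6): Repeated squaring mod 37: 6^1 ≡ 6, 6^2 ≡ 6² = 36, 6^4 ≡ 36² = 1296 ≡ 1, 6^8 ≡ 1² = 1, 6^16 ≡ 1² = 1, 6^32 ≡ 1² = 1. So 6^32 ≡ 1 (mod 37).
So h(1) = h(6) = 1 while 1 ≠ 6, hence h is not injective.
A non-injective map from the 37-element set ℤ_{37} to itself takes at most 36 distinct values, so it cannot be surjective. So h is not surjective.
Since h is not surjective, we determine |image(h)|. Computing x^32 mod 37 for each x (by repeated squaring, reducing mod 37 at every step), the values h(0), h(1), …, h(36) are: 0, 1, 7, 16, 12, 9, 1, 9, 10, 34, 26, 10, 7, 12, 26, 33, 33, 34, 16, 16, 34, 33, 33, 26, 12, 7, 10, 26, 34, 10, 9, 1, 9, 12, 16, 7, 1.
The distinct values are {0, 1, 7, 9, 10, 12, 16, 26, 33, 34}; there are 10 of them.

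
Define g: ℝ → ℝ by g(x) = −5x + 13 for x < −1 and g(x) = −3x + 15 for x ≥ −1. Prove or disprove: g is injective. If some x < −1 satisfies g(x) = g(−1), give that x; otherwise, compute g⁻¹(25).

-12/5

Both pieces are strictly decreasing (slopes −5 and −3), so each is injective on its own interval.
The left piece maps (−∞, −1) onto (18, ∞); the right piece maps [−1, ∞) onto (−∞, 18].
These images are disjoint, so no value is attained by both pieces. Thus g is injective.
Because the two images are disjoint, no x < −1 has g(x) = g(−1), so we compute g⁻¹(25): 25 lies in (18, ∞), so solve −5x + 13 = 25: x = (25 − 13)/(−5) = −12/5.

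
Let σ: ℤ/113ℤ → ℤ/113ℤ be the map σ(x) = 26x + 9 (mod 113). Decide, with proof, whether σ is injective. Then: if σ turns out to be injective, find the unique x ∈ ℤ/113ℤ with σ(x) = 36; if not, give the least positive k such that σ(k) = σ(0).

By definition, σ is injective when σ(a) = σ(b) forces a = b.
If σ(a) = σ(b), then 26a ≡ 26b (mod 113). Because gcd(26, 113) = 1, we may cancel 26 to get a ≡ b (mod 113).
Hence σ is injective.
We now compute 26⁻¹ mod 113 explicitly. Euclid's algorithm: 113 = 4·26 + 9, 26 = 2·9 + 8, 9 = 1·8 + 1; back-substituting gives 1 = 100·26 − 23·113, so 26⁻¹ ≡ 100 (mod 113).
Since σ is injective, we find σ⁻¹(36): we need 26x ≡ 36 − 9 ≡ 27 (mod 113). Using 26⁻¹ = 100: x ≡ 100·27 = 2700 = 23·113 + 101, so x = 101.
Check: σ(101) = 26·101 + 9 = 2635 = 23·113 + 36 ≡ 36 (mod 113).

101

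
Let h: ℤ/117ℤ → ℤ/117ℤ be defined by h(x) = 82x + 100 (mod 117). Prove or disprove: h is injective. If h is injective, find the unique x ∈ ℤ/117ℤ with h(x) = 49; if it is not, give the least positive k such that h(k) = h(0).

If h(s) = h(t), then 82s ≡ 82t (mod 117). Because gcd(82, 117) = 1, we may cancel 82 to get s ≡ t (mod 117).
Hence h is injective.
We now compute 82⁻¹ mod 117 explicitly. Euclid's algorithm: 117 = 1·82 + 35, 82 = 2·35 + 12, 35 = 2·12 + 11, 12 = 1·11 + 1; back-substituting gives 1 = 10·82 − 7·117, so 82⁻¹ ≡ 10 (mod 117).
Since h is injective, we find h⁻¹(49): we need 82x ≡ 49 − 100 ≡ 66 (mod 117). Using 82⁻¹ = 10: x ≡ 10·66 = 660 = 5·117 + 75, so x = 75.
Check: h(75) = 82·75 + 100 = 6250 = 53·117 + 49 ≡ 49 (mod 117).

75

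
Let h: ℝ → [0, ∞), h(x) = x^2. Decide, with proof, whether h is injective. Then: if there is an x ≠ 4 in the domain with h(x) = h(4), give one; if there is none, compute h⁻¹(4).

h(4) = 16 = (−4)^2 = h(−4) (since 2 is even), with 4 ≠ −4. So h is not injective.
For the follow-up, such an x exists: taking x = −4 ∈ ℝ gives h(−4) = 16 = h(4) with −4 ≠ 4.

-4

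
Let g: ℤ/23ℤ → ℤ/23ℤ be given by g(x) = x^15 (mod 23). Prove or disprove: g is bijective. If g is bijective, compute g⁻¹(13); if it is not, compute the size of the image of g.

Since 23 is prime, the nonzero elements of ℤ/23ℤ form a cyclic group of order 22.
As gcd(15, 22) = 1, raising to the 15th power is a bijection on this group: if u^15 ≡ v^15 then (uv^{−1})^15 = 1, and the only element of order dividing gcd(15, 22) = 1 is 1, so u = v.
With g(0) = 0 this makes g injective on all of ℤ/23ℤ, hence bijective (finite equal-size domain and codomain). In particular g is bijective.
Since g is bijective, we find the preimage of 13. The inverse of x ↦ x^15 on (ℤ/23ℤ)^× is x ↦ x^3, because 15·3 = 45 = 2·22 + 1 ≡ 1 (mod 22) and x^{22} = 1 for x ≠ 0 (Fermat). So g⁻¹(13) = 13^3 mod 23.
Repeated squaring mod 23: 13^1 ≡ 13, 13^2 ≡ 13² = 169 ≡ 8. Since 3 = 2 + 1, 13^3 ≡ 8·13: 8·13 = 104 ≡ 12. So 13^3 ≡ 12 (mod 23).
Hence g⁻¹(13) = 12.

12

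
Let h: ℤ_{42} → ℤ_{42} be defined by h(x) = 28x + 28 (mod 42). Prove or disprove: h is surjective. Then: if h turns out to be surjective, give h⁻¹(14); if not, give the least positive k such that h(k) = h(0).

3

Since gcd(28, 42) = 14, we have 28x ≡ 0 (mod 14) for all x, so h(x) ≡ 0 (mod 14).
But 1 ≢ 0 (mod 14), so 1 ∈ ℤ_{42} has no preimage. Thus h is not surjective.
Since h is not surjective, we find the least positive k with h(k) = h(0): this means 28k ≡ 0 (mod 42), i.e. 42 ∣ 28k. Since gcd(28, 42) = 14, dividing through by 14 this holds exactly when 3 ∣ 2k, and as gcd(2, 3) = 1, exactly when 3 ∣ k.
The smallest positive such k is 3.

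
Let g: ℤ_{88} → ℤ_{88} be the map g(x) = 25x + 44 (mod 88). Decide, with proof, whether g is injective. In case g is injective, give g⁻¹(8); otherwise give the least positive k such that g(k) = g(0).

76

Recall: g is injective if g(a) = g(b) implies a = b.
If g(a) = g(b), then 25a ≡ 25b (mod 88). Because gcd(25, 88) = 1, we may cancel 25 to get a ≡ b (mod 88).
Therefore g is injective.
We now compute 25⁻¹ mod 88 explicitly. Euclid's algorithm: 88 = 3·25 + 13, 25 = 1·13 + 12, 13 = 1·12 + 1; back-substituting gives 1 = 81·25 − 23·88, so 25⁻¹ ≡ 81 (mod 88).
Since g is injective, we compute g⁻¹(8): solve 25x + 44 ≡ 8 (mod 88), i.e. 25x ≡ 52 (mod 88).
Multiplying by 25⁻¹ = 81 gives x ≡ 81·52 = 4212 = 47·88 + 76 ≡ 76 (mod 88).
Check: g(76) = 25·76 + 44 = 1944 = 22·88 + 8 ≡ 8 (mod 88).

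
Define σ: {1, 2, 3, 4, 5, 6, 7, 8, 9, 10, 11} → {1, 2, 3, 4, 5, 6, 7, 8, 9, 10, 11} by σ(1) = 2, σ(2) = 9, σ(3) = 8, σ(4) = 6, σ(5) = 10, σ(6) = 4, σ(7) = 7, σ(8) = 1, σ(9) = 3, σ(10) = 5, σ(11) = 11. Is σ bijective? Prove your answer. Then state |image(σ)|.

The values 2, 9, 8, 6, 10, 4, 7, 1, 3, 5, 11 are a permutation of {1, 2, 3, 4, 5, 6, 7, 8, 9, 10, 11}: each element appears exactly once.
So σ is injective and surjective, hence bijective.
The image of σ is {1, 2, 3, 4, 5, 6, 7, 8, 9, 10, 11}, which has 11 elements.

11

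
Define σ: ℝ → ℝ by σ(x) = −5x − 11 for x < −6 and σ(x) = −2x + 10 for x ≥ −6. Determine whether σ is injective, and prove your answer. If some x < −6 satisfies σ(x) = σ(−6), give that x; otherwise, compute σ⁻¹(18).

-33/5

Both pieces are strictly decreasing (slopes −5 and −2), so each is injective on its own interval.
The left piece maps (−∞, −6) onto (19, ∞); the right piece maps [−6, ∞) onto (−∞, 22].
These images overlap. In particular σ(−6) = 22 (right piece), and solving −5x − 11 = 22 on the left piece gives x = −33/5 < −6.
So σ(−33/5) = σ(−6) with −33/5 ≠ −6, and σ is not injective. This x = −33/5 is the requested value below −6.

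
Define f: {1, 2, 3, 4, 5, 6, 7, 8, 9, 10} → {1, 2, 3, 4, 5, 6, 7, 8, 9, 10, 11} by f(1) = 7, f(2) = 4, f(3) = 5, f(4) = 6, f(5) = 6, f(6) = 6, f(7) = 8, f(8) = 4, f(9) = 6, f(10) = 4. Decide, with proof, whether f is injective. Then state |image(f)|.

5

f(4) = 6 = f(5) with 4 ≠ 5, so f is not injective.
The image of f is {4, 5, 6, 7, 8}, which has 5 elements.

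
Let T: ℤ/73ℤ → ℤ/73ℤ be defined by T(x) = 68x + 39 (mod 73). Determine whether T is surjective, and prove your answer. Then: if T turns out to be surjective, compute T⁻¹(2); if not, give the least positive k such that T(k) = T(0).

Since gcd(68, 73) = 1, 68 is invertible modulo 73. Euclid's algorithm: 73 = 1·68 + 5, 68 = 13·5 + 3, 5 = 1·3 + 2, 3 = 1·2 + 1; back-substituting gives 1 = 29·68 − 27·73, so 68⁻¹ ≡ 29 (mod 73).
For any y ∈ ℤ/73ℤ, x = 29(y − 39) mod 73 satisfies T(x) = 68·29(y − 39) + 39 ≡ y (since 68·29 ≡ 1 mod 73). So every y has a preimage.
Hence T is surjective.
Since T is surjective, we compute T⁻¹(2): solve 68x + 39 ≡ 2 (mod 73), i.e. 68x ≡ 36 (mod 73).
Multiplying by 68⁻¹ = 29 gives x ≡ 29·36 = 1044 = 14·73 + 22 ≡ 22 (mod 73).
Check: T(22) = 68·22 + 39 = 1535 = 21·73 + 2 ≡ 2 (mod 73).

22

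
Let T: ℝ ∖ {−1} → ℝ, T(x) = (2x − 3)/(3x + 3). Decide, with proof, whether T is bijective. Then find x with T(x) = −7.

-18/23

If T(x) = 2/3, cross-multiplying gives 3(2x − 3) = 2(3x + 3), which simplifies to −9 = 6 — false.  So 2/3 has no preimage and T is not surjective.
So T is not bijective.
Solving T(x) = −7: cross-multiplying gives 2x − 3 = −7(3x + 3), which rearranges to 23x = −18, so x = −18/23.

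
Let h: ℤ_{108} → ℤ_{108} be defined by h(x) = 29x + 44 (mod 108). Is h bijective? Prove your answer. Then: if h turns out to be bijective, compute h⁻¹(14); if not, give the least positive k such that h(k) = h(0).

66

If h(u) = h(v), then 29u ≡ 29v (mod 108). Because gcd(29, 108) = 1, we may cancel 29 to get u ≡ v (mod 108).
We now compute 29⁻¹ mod 108 explicitly. Euclid's algorithm: 108 = 3·29 + 21, 29 = 1·21 + 8, 21 = 2·8 + 5, 8 = 1·5 + 3, 5 = 1·3 + 2, 3 = 1·2 + 1; back-substituting gives 1 = 41·29 − 11·108, so 29⁻¹ ≡ 41 (mod 108).
For any y ∈ ℤ_{108}, x = 41(y − 44) mod 108 satisfies h(x) = 29·41(y − 44) + 44 ≡ y (since 29·41 ≡ 1 mod 108). So every y has a preimage.
So h is bijective.
Since h is bijective, we find h⁻¹(14): we need 29x ≡ 14 − 44 ≡ 78 (mod 108). Using 29⁻¹ = 41: x ≡ 41·78 = 3198 = 29·108 + 66, so x = 66.
Check: h(66) = 29·66 + 44 = 1958 = 18·108 + 14 ≡ 14 (mod 108).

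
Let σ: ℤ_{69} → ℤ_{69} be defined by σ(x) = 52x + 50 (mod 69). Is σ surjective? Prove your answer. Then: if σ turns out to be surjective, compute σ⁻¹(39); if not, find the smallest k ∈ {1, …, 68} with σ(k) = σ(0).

By definition, surjectivity means every element of the codomain has a preimage under σ.
Since gcd(52, 69) = 1, 52 is invertible modulo 69. Euclid's algorithm: 69 = 1·52 + 17, 52 = 3·17 + 1; back-substituting gives 1 = 4·52 − 3·69, so 52⁻¹ ≡ 4 (mod 69).
For any y ∈ ℤ_{69}, x = 4(y − 50) mod 69 satisfies σ(x) = 52·4(y − 50) + 50 ≡ y (since 52·4 ≡ 1 mod 69). So every y has a preimage.
Thus σ is surjective.
Since σ is surjective, we find σ⁻¹(39): we need 52x ≡ 39 − 50 ≡ 58 (mod 69). Using 52⁻¹ = 4: x ≡ 4·58 = 232 = 3·69 + 25, so x = 25.
Check: σ(25) = 52·25 + 50 = 1350 = 19·69 + 39 ≡ 39 (mod 69).

25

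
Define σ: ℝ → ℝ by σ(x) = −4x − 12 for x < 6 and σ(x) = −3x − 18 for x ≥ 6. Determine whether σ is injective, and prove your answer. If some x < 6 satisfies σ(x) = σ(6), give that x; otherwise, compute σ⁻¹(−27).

15/4

Both pieces are strictly decreasing (slopes −4 and −3), so each is injective on its own interval.
The left piece maps (−∞, 6) onto (−36, ∞); the right piece maps [6, ∞) onto (−∞, −36].
These images are disjoint, so no value is attained by both pieces. Therefore σ is injective.
Because the two images are disjoint, no x < 6 has σ(x) = σ(6), so we compute σ⁻¹(−27): −27 lies in (−36, ∞), so solve −4x − 12 = −27: x = (−27 + 12)/(−4) = 15/4.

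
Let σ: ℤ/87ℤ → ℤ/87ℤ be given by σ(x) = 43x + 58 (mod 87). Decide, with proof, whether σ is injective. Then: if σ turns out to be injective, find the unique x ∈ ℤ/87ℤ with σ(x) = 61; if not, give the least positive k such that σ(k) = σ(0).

81

If σ(x_1) = σ(x_2), then 43x_1 ≡ 43x_2 (mod 87). Because gcd(43, 87) = 1, we may cancel 43 to get x_1 ≡ x_2 (mod 87).
Hence σ is injective.
We now compute 43⁻¹ mod 87 explicitly. Euclid's algorithm: 87 = 2·43 + 1; back-substituting gives 1 = 85·43 − 42·87, so 43⁻¹ ≡ 85 (mod 87).
Since σ is injective, we compute σ⁻¹(61): solve 43x + 58 ≡ 61 (mod 87), i.e. 43x ≡ 3 (mod 87).
Multiplying by 43⁻¹ = 85 gives x ≡ 85·3 = 255 = 2·87 + 81 ≡ 81 (mod 87).
Check: σ(81) = 43·81 + 58 = 3541 = 40·87 + 61 ≡ 61 (mod 87).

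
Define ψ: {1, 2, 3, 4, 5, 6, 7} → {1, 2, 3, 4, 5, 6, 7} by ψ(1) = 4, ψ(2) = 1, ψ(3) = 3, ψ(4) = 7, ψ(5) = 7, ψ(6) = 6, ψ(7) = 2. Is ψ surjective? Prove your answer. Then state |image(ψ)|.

No element maps to 5, so ψ is not surjective.
The image of ψ is {1, 2, 3, 4, 6, 7}, which has 6 elements.

6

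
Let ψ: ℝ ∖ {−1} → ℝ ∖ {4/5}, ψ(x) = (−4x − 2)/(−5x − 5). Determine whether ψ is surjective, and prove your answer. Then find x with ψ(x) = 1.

For any y ≠ 4/5, solving y(−5x − 5) = −4x − 2 for x gives a well-defined x ≠ −1. So ψ is surjective.
Solving ψ(x) = 1: cross-multiplying gives −4x − 2 = 1(−5x − 5), which rearranges to 1x = −3, so x = −3.

-3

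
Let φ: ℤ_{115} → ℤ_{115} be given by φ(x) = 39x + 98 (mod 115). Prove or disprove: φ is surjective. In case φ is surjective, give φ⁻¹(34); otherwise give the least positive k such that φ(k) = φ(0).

19

By definition, surjectivity means every element of the codomain has a preimage under φ.
Since gcd(39, 115) = 1, 39 is invertible modulo 115. Euclid's algorithm: 115 = 2·39 + 37, 39 = 1·37 + 2, 37 = 18·2 + 1; back-substituting gives 1 = 59·39 − 20·115, so 39⁻¹ ≡ 59 (mod 115).
Then y ↦ 59(y − 98) is a two-sided inverse to φ, so every y ∈ ℤ_{115} has a preimage.
Therefore φ is surjective.
Since φ is surjective, we find φ⁻¹(34): we need 39x ≡ 34 − 98 ≡ 51 (mod 115). Using 39⁻¹ = 59: x ≡ 59·51 = 3009 = 26·115 + 19, so x = 19.
Check: φ(19) = 39·19 + 98 = 839 = 7·115 + 34 ≡ 34 (mod 115).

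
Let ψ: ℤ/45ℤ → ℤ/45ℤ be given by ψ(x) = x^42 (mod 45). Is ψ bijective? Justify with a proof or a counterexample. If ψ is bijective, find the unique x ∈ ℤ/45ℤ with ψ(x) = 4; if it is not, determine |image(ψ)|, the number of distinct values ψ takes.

ψ(1) = 1^42 = 1.
ψ(4): Repeated squaring mod 45: 4^1 ≡ 4, 4^2 ≡ 4² = 16, 4^4 ≡ 16² = 256 ≡ 31, 4^8 ≡ 31² = 961 ≡ 16, 4^16 ≡ 16² = 256 ≡ 31, 4^32 ≡ 31² = 961 ≡ 16. Since 42 = 32 + 8 + 2, 4^42 ≡ 16·16·16: 16·16 = 256 ≡ 31, then 31·16 = 496 ≡ 1. So 4^42 ≡ 1 (mod 45).
So ψ(1) = ψ(4) = 1 while 1 ≠ 4, therefore ψ is not injective, hence not bijective.
Since ψ is not bijective, we determine |image(ψ)|. Computing x^42 mod 45 for each x (by repeated squaring, reducing mod 45 at every step), the values ψ(0), ψ(1), …, ψ(44) are: 0, 1, 19, 9, 1, 10, 36, 19, 19, 36, 10, 1, 9, 19, 1, 0, 1, 19, 9, 1, 10, 36, 19, 19, 36, 10, 1, 9, 19, 1, 0, 1, 19, 9, 1, 10, 36, 19, 19, 36, 10, 1, 9, 19, 1.
The distinct values are {0, 1, 9, 10, 19, 36}; there are 6 of them.

6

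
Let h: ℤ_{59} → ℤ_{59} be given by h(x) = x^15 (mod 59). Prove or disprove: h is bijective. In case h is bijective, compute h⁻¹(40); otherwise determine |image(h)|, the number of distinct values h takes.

Since 59 is prime, the nonzero elements of ℤ_{59} form a cyclic group of order 58.
As gcd(15, 58) = 1, raising to the 15th power is a bijection on this group: if a^15 ≡ b^15 then (ab^{−1})^15 = 1, and the only element of order dividing gcd(15, 58) = 1 is 1, so a = b.
With h(0) = 0 this makes h injective on all of ℤ_{59}, hence bijective (finite equal-size domain and codomain). In particular h is bijective.
Since h is bijective, we find the preimage of 40. The inverse of x ↦ x^15 on (ℤ_{59})^× is x ↦ x^31, because 15·31 = 465 = 8·58 + 1 ≡ 1 (mod 58) and x^{58} = 1 for x ≠ 0 (Fermat). So h⁻¹(40) = 40^31 mod 59.
Repeated squaring mod 59: 40^1 ≡ 40, 40^2 ≡ 40² = 1600 ≡ 7, 40^4 ≡ 7² = 49, 40^8 ≡ 49² = 2401 ≡ 41, 40^16 ≡ 41² = 1681 ≡ 29. Since 31 = 16 + 8 + 4 + 2 + 1, 40^31 ≡ 29·41·49·7·40: 29·41 = 1189 ≡ 9, then 9·49 = 441 ≡ 28, then 28·7 = 196 ≡ 19, then 19·40 = 760 ≡ 52. So 40^31 ≡ 52 (mod 59).
Hence h⁻¹(40) = 52.

52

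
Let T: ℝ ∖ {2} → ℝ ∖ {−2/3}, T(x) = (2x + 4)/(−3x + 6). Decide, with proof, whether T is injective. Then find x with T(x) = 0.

-2

Suppose T(a) = T(b). Cross-multiplying: (2a + 4)(−3b + 6) = (2b + 4)(−3a + 6).
Expanding both sides and cancelling the symmetric terms leaves 24·(a − b) = 0. Since 24 ≠ 0, a = b. So T is injective.
Solving T(x) = 0: cross-multiplying gives 2x + 4 = 0(−3x + 6), which rearranges to 2x = −4, so x = −2.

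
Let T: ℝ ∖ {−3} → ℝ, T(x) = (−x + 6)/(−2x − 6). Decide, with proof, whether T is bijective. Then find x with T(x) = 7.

-48/13

If T(x) = 1/2, cross-multiplying gives −2(−x + 6) = −1(−2x − 6), which simplifies to −12 = 6 — false.  So 1/2 has no preimage and T is not surjective.
So T is not bijective.
Solving T(x) = 7: cross-multiplying gives −x + 6 = 7(−2x − 6), which rearranges to 13x = −48, so x = −48/13.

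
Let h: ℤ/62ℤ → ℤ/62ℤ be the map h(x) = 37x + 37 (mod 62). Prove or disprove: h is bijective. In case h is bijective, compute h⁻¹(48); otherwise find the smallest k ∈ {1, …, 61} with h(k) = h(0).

If h(a) = h(b), then 37a ≡ 37b (mod 62). Because gcd(37, 62) = 1, we may cancel 37 to get a ≡ b (mod 62).
We now compute 37⁻¹ mod 62 explicitly. Euclid's algorithm: 62 = 1·37 + 25, 37 = 1·25 + 12, 25 = 2·12 + 1; back-substituting gives 1 = 57·37 − 34·62, so 37⁻¹ ≡ 57 (mod 62).
For any y ∈ ℤ/62ℤ, x = 57(y − 37) mod 62 satisfies h(x) = 37·57(y − 37) + 37 ≡ y (since 37·57 ≡ 1 mod 62). So every y has a preimage.
Therefore h is bijective.
Since h is bijective, we find h⁻¹(48): we need 37x ≡ 48 − 37 ≡ 11 (mod 62). Using 37⁻¹ = 57: x ≡ 57·11 = 627 = 10·62 + 7, so x = 7.
Check: h(7) = 37·7 + 37 = 296 = 4·62 + 48 ≡ 48 (mod 62).

7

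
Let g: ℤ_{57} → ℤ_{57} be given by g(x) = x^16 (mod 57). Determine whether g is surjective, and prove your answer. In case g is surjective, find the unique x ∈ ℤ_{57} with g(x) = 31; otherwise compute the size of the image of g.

20

g(8): Repeated squaring mod 57: 8^1 ≡ 8, 8^2 ≡ 8² = 64 ≡ 7, 8^4 ≡ 7² = 49, 8^8 ≡ 49² = 2401 ≡ 7, 8^16 ≡ 7² = 49. So 8^16 ≡ 49 (mod 57).
g(11): Repeated squaring mod 57: 11^1 ≡ 11, 11^2 ≡ 11² = 121 ≡ 7, 11^4 ≡ 7² = 49, 11^8 ≡ 49² = 2401 ≡ 7, 11^16 ≡ 7² = 49. So 11^16 ≡ 49 (mod 57).
So g(8) = g(11) = 49 while 8 ≠ 11, therefore g is not injective.
A non-injective map from the 57-element set ℤ_{57} to itself takes at most 56 distinct values, so it cannot be surjective. So g is not surjective.
Since g is not surjective, we determine |image(g)|. Computing x^16 mod 57 for each x (by repeated squaring, reducing mod 57 at every step), the values g(0), g(1), …, g(56) are: 0, 1, 43, 36, 25, 16, 9, 7, 49, 42, 4, 49, 45, 28, 16, 6, 55, 43, 39, 19, 1, 24, 55, 25, 54, 28, 7, 30, 4, 4, 30, 7, 28, 54, 25, 55, 24, 1, 19, 39, 43, 55, 6, 16, 28, 45, 49, 4, 42, 49, 7, 9, 16, 25, 36, 43, 1.
The distinct values are {0, 1, 4, 6, 7, 9, 16, 19, 24, 25, 28, 30, 36, 39, 42, 43, 45, 49, 54, 55}; there are 20 of them.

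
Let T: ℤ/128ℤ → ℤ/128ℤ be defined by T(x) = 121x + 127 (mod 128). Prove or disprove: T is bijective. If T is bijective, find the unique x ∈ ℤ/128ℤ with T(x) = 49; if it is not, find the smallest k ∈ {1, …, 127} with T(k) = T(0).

By definition, T is injective if T(x_1) = T(x_2) implies x_1 = x_2.
If T(x_1) = T(x_2), then 121x_1 ≡ 121x_2 (mod 128). Because gcd(121, 128) = 1, we may cancel 121 to get x_1 ≡ x_2 (mod 128).
We now compute 121⁻¹ mod 128 explicitly. Euclid's algorithm: 128 = 1·121 + 7, 121 = 17·7 + 2, 7 = 3·2 + 1; back-substituting gives 1 = 73·121 − 69·128, so 121⁻¹ ≡ 73 (mod 128).
For any y ∈ ℤ/128ℤ, x = 73(y − 127) mod 128 satisfies T(x) = 121·73(y − 127) + 127 ≡ y (since 121·73 ≡ 1 mod 128). So every y has a preimage.
Hence T is bijective.
Since T is bijective, we find T⁻¹(49): we need 121x ≡ 49 − 127 ≡ 50 (mod 128). Using 121⁻¹ = 73: x ≡ 73·50 = 3650 = 28·128 + 66, so x = 66.
Check: T(66) = 121·66 + 127 = 8113 = 63·128 + 49 ≡ 49 (mod 128).

66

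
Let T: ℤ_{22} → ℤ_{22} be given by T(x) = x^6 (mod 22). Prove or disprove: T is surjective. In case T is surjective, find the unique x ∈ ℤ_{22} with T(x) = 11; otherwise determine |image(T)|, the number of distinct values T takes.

T(10): Repeated squaring mod 22: 10^1 ≡ 10, 10^2 ≡ 10² = 100 ≡ 12, 10^4 ≡ 12² = 144 ≡ 12. Since 6 = 4 + 2, 10^6 ≡ 12·12: 12·12 = 144 ≡ 12. So 10^6 ≡ 12 (mod 22).
T(12): Repeated squaring mod 22: 12^1 ≡ 12, 12^2 ≡ 12² = 144 ≡ 12, 12^4 ≡ 12² = 144 ≡ 12. Since 6 = 4 + 2, 12^6 ≡ 12·12: 12·12 = 144 ≡ 12. So 12^6 ≡ 12 (mod 22).
So T(10) = T(12) = 12 while 10 ≠ 12, so T is not injective.
A non-injective map from the 22-element set ℤ_{22} to itself takes at most 21 distinct values, so it cannot be surjective. Hence T is not surjective.
Since T is not surjective, we determine |image(T)|. Computing x^6 mod 22 for each x (by repeated squaring, reducing mod 22 at every step), the values T(0), T(1), …, T(21) are: 0, 1, 20, 3, 4, 5, 16, 15, 14, 9, 12, 11, 12, 9, 14, 15, 16, 5, 4, 3, 20, 1.
The distinct values are {0, 1, 3, 4, 5, 9, 11, 12, 14, 15, 16, 20}; there are 12 of them.

12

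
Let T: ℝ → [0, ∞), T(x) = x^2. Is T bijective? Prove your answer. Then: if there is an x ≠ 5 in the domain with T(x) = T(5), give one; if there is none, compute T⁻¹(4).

-5

T(5) = 25 = (−5)^2 = T(−5) (since 2 is even), with 5 ≠ −5. So T is not injective, hence not bijective.
For the follow-up, such an x exists: taking x = −5 ∈ ℝ gives T(−5) = 25 = T(5) with −5 ≠ 5.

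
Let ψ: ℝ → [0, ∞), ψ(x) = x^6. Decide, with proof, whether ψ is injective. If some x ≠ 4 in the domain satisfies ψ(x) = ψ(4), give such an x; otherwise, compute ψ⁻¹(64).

-4

ψ(4) = 4096 = (−4)^6 = ψ(−4) (since 6 is even), with 4 ≠ −4. So ψ is not injective.
For the follow-up, such an x exists: taking x = −4 ∈ ℝ gives ψ(−4) = 4096 = ψ(4) with −4 ≠ 4.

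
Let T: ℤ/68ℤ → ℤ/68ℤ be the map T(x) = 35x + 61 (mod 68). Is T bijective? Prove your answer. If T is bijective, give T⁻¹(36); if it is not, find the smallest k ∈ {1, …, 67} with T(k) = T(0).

9

Recall: T is injective when T(x_1) = T(x_2) forces x_1 = x_2.
If T(x_1) = T(x_2), then 35x_1 ≡ 35x_2 (mod 68). Because gcd(35, 68) = 1, we may cancel 35 to get x_1 ≡ x_2 (mod 68).
We now compute 35⁻¹ mod 68 explicitly. Euclid's algorithm: 68 = 1·35 + 33, 35 = 1·33 + 2, 33 = 16·2 + 1; back-substituting gives 1 = 35·35 − 18·68, so 35⁻¹ ≡ 35 (mod 68).
For any y ∈ ℤ/68ℤ, x = 35(y − 61) mod 68 satisfies T(x) = 35·35(y − 61) + 61 ≡ y (since 35·35 ≡ 1 mod 68). So every y has a preimage.
Thus T is bijective.
Since T is bijective, we compute T⁻¹(36): solve 35x + 61 ≡ 36 (mod 68), i.e. 35x ≡ 43 (mod 68).
Multiplying by 35⁻¹ = 35 gives x ≡ 35·43 = 1505 = 22·68 + 9 ≡ 9 (mod 68).
Check: T(9) = 35·9 + 61 = 376 = 5·68 + 36 ≡ 36 (mod 68).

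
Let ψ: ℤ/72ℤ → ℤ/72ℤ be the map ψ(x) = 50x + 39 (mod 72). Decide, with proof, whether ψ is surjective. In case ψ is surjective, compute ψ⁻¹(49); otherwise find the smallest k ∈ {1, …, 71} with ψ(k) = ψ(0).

Since gcd(50, 72) = 2, we have 50x ≡ 0 (mod 2) for all x, so ψ(x) ≡ 1 (mod 2).
But 0 ≢ 1 (mod 2), so 0 ∈ ℤ/72ℤ has no preimage. Hence ψ is not surjective.
Since ψ is not surjective, we find the least positive k with ψ(k) = ψ(0): this means 50k ≡ 0 (mod 72), i.e. 72 ∣ 50k. Since gcd(50, 72) = 2, dividing through by 2 this holds exactly when 36 ∣ 25k, and as gcd(25, 36) = 1, exactly when 36 ∣ k.
The smallest positive such k is 36.

36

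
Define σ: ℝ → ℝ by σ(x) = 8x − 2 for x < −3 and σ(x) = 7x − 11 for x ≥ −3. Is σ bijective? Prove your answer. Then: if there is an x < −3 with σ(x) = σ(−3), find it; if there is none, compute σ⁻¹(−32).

Both pieces are strictly increasing (slopes 8 and 7), so each is injective on its own interval.
The left piece maps (−∞, −3) onto (−∞, −26); the right piece maps [−3, ∞) onto [−32, ∞).
These images overlap. In particular σ(−3) = −32 (right piece), and solving 8x − 2 = −32 on the left piece gives x = −15/4 < −3.
So σ(−15/4) = σ(−3) with −15/4 ≠ −3, and σ is not injective, hence not bijective. This x = −15/4 is the requested value below −3.

-15/4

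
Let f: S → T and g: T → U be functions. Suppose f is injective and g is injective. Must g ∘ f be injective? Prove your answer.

injective

Suppose (g ∘ f)(s) = (g ∘ f)(t), i.e. g(f(s)) = g(f(t)).
Since g is injective, f(s) = f(t). Since f is injective, s = t. Thus g ∘ f is injective.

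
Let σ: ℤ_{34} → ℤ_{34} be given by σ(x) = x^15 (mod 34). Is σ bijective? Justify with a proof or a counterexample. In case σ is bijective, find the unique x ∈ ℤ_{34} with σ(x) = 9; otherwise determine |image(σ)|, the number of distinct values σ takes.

Computing x^15 mod 34 for each x (by repeated squaring, reducing mod 34 at every step), the values σ(0), σ(1), …, σ(33) are: 0, 1, 26, 23, 30, 7, 20, 5, 32, 19, 12, 31, 10, 21, 28, 25, 16, 17, 18, 9, 6, 13, 24, 3, 22, 15, 2, 29, 14, 27, 4, 11, 8, 33.
Every element of ℤ_{34} appears exactly once in this list, so σ is a bijection, and in particular bijective.
Since σ is bijective, we read off the preimage of 9 from the same table: σ(19) = 9, so σ⁻¹(9) = 19.

19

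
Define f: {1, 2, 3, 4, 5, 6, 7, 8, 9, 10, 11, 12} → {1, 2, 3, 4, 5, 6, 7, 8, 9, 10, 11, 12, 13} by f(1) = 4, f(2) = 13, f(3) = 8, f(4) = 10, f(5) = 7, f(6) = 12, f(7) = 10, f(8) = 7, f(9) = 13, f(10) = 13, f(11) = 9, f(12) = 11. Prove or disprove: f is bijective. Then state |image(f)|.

f(4) = 10 = f(7) with 4 ≠ 7, so f is not injective, hence not bijective.
The image of f is {4, 7, 8, 9, 10, 11, 12, 13}, which has 8 elements.

8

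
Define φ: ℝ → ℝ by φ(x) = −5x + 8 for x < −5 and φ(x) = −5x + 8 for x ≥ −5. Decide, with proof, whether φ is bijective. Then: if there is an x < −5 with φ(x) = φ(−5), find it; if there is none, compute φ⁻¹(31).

Both pieces are strictly decreasing (slopes −5 and −5), so each is injective on its own interval.
The left piece maps (−∞, −5) onto (33, ∞); the right piece maps [−5, ∞) onto (−∞, 33].
Since 33 = 33, the images partition ℝ: φ is injective and surjective, hence bijective.
Because the two images are disjoint, no x < −5 has φ(x) = φ(−5), so we compute φ⁻¹(31): 31 lies in (−∞, 33], so solve −5x + 8 = 31: x = (31 − 8)/(−5) = −23/5.

-23/5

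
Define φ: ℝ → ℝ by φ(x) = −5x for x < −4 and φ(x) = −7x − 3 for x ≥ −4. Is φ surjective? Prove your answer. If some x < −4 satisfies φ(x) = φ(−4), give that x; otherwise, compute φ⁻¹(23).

Both pieces are strictly decreasing (slopes −5 and −7), so each is injective on its own interval.
The left piece maps (−∞, −4) onto (20, ∞); the right piece maps [−4, ∞) onto (−∞, 25].
The union (20, ∞) ∪ (−∞, 25] covers ℝ, so φ is surjective.
For the follow-up: the images overlap, so an x < −4 with φ(x) = φ(−4) exists. φ(−4) = 25; solving −5x = 25 for x < −4 gives x = (25 − 0)/(−5) = −5.

-5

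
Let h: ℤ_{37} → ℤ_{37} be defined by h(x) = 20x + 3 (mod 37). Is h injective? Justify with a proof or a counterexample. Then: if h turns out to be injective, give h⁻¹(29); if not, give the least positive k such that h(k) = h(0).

Recall that h is injective when h(a) = h(b) forces a = b.
If h(a) = h(b), then 20a ≡ 20b (mod 37). Because gcd(20, 37) = 1, we may cancel 20 to get a ≡ b (mod 37).
Therefore h is injective.
We now compute 20⁻¹ mod 37 explicitly. Euclid's algorithm: 37 = 1·20 + 17, 20 = 1·17 + 3, 17 = 5·3 + 2, 3 = 1·2 + 1; back-substituting gives 1 = 13·20 − 7·37, so 20⁻¹ ≡ 13 (mod 37).
Since h is injective, we find h⁻¹(29): we need 20x ≡ 29 − 3 ≡ 26 (mod 37). Using 20⁻¹ = 13: x ≡ 13·26 = 338 = 9·37 + 5, so x = 5.
Check: h(5) = 20·5 + 3 = 103 = 2·37 + 29 ≡ 29 (mod 37).

5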